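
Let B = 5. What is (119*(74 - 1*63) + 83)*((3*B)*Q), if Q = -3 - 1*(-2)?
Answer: -20880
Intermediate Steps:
Q = -1 (Q = -3 + 2 = -1)
(119*(74 - 1*63) + 83)*((3*B)*Q) = (119*(74 - 1*63) + 83)*((3*5)*(-1)) = (119*(74 - 63) + 83)*(15*(-1)) = (119*11 + 83)*(-15) = (1309 + 83)*(-15) = 1392*(-15) = -20880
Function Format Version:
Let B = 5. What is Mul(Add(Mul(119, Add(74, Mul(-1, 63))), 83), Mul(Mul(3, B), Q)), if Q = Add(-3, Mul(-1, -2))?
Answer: -20880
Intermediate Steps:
Q = -1 (Q = Add(-3, 2) = -1)
Mul(Add(Mul(119, Add(74, Mul(-1, 63))), 83), Mul(Mul(3, B), Q)) = Mul(Add(Mul(119, Add(74, Mul(-1, 63))), 83), Mul(Mul(3, 5), -1)) = Mul(Add(Mul(119, Add(74, -63)), 83), Mul(15, -1)) = Mul(Add(Mul(119, 11), 83), -15) = Mul(Add(1309, 83), -15) = Mul(1392, -15) = -20880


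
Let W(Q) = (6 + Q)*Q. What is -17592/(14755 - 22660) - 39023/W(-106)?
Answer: -8133441/5586200 ≈ -1.4560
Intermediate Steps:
W(Q) = Q*(6 + Q)
-17592/(14755 - 22660) - 39023/W(-106) = -17592/(14755 - 22660) - 39023*(-1/(106*(6 - 106))) = -17592/(-7905) - 39023/((-106*(-100))) = -17592*(-1/7905) - 39023/10600 = 5864/2635 - 39023*1/10600 = 5864/2635 - 39023/10600 = -8133441/5586200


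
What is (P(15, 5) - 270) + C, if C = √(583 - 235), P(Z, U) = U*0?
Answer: -270 + 2*√87 ≈ -251.35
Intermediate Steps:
P(Z, U) = 0
C = 2*√87 (C = √348 = 2*√87 ≈ 18.655)
(P(15, 5) - 270) + C = (0 - 270) + 2*√87 = -270 + 2*√87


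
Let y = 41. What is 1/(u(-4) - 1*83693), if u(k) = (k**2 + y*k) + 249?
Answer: -1/83592 ≈ -1.1963e-5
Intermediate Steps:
u(k) = 249 + k**2 + 41*k (u(k) = (k**2 + 41*k) + 249 = 249 + k**2 + 41*k)
1/(u(-4) - 1*83693) = 1/((249 + (-4)**2 + 41*(-4)) - 1*83693) = 1/((249 + 16 - 164) - 83693) = 1/(101 - 83693) = 1/(-83592) = -1/83592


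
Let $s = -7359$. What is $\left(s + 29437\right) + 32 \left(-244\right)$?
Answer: $14270$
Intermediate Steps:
$\left(s + 29437\right) + 32 \left(-244\right) = \left(-7359 + 29437\right) + 32 \left(-244\right) = 22078 - 7808 = 14270$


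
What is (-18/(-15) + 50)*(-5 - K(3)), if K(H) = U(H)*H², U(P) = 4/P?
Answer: -4352/5 ≈ -870.40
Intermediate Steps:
K(H) = 4*H (K(H) = (4/H)*H² = 4*H)
(-18/(-15) + 50)*(-5 - K(3)) = (-18/(-15) + 50)*(-5 - 4*3) = (-18*(-1/15) + 50)*(-5 - 1*12) = (6/5 + 50)*(-5 - 12) = (256/5)*(-17) = -4352/5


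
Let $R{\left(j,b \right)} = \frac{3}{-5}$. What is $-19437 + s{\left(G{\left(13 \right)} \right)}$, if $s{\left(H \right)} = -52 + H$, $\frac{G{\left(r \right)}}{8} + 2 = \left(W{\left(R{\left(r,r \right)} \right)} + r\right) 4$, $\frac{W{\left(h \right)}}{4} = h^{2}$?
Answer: $- \frac{476073}{25} \approx -19043.0$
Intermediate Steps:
$R{\left(j,b \right)} = - \frac{3}{5}$ ($R{\left(j,b \right)} = 3 \left(- \frac{1}{5}\right) = - \frac{3}{5}$)
$W{\left(h \right)} = 4 h^{2}$
$G{\left(r \right)} = \frac{752}{25} + 32 r$ ($G{\left(r \right)} = -16 + 8 \left(4 \left(- \frac{3}{5}\right)^{2} + r\right) 4 = -16 + 8 \left(4 \cdot \frac{9}{25} + r\right) 4 = -16 + 8 \left(\frac{36}{25} + r\right) 4 = -16 + 8 \left(\frac{144}{25} + 4 r\right) = -16 + \left(\frac{1152}{25} + 32 r\right) = \frac{752}{25} + 32 r$)
$-19437 + s{\left(G{\left(13 \right)} \right)} = -19437 + \left(-52 + \left(\frac{752}{25} + 32 \cdot 13\right)\right) = -19437 + \left(-52 + \left(\frac{752}{25} + 416\right)\right) = -19437 + \left(-52 + \frac{11152}{25}\right) = -19437 + \frac{9852}{25} = - \frac{476073}{25}$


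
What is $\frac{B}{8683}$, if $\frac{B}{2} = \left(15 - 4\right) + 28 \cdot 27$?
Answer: $\frac{1534}{8683} \approx 0.17667$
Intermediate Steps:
$B = 1534$ ($B = 2 \left(\left(15 - 4\right) + 28 \cdot 27\right) = 2 \left(\left(15 - 4\right) + 756\right) = 2 \left(11 + 756\right) = 2 \cdot 767 = 1534$)
$\frac{B}{8683} = \frac{1534}{8683}$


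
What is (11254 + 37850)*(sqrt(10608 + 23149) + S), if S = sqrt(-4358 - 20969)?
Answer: 49104*sqrt(33757) + 49104*I*sqrt(25327) ≈ 9.0219e+6 + 7.8146e+6*I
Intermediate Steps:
S = I*sqrt(25327) (S = sqrt(-25327) = I*sqrt(25327) ≈ 159.14*I)
(11254 + 37850)*(sqrt(10608 + 23149) + S) = (11254 + 37850)*(sqrt(10608 + 23149) + I*sqrt(25327)) = 49104*(sqrt(33757) + I*sqrt(25327)) = 49104*sqrt(33757) + 49104*I*sqrt(25327)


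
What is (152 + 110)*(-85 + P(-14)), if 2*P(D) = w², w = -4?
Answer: -20174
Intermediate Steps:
P(D) = 8 (P(D) = (½)*(-4)² = (½)*16 = 8)
(152 + 110)*(-85 + P(-14)) = (152 + 110)*(-85 + 8) = 262*(-77) = -20174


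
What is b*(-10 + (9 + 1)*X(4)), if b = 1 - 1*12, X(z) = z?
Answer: -330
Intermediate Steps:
b = -11 (b = 1 - 12 = -11)
b*(-10 + (9 + 1)*X(4)) = -11*(-10 + (9 + 1)*4) = -11*(-10 + 10*4) = -11*(-10 + 40) = -11*30 = -330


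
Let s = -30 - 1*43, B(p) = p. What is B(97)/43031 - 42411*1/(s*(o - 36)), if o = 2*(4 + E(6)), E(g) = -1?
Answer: -608258437/31412630 ≈ -19.363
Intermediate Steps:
o = 6 (o = 2*(4 - 1) = 2*3 = 6)
s = -73 (s = -30 - 43 = -73)
B(97)/43031 - 42411*1/(s*(o - 36)) = 97/43031 - 42411*(-1/(73*(6 - 36))) = 97*(1/43031) - 42411/((-73*(-30))) = 97/43031 - 42411/2190 = 97/43031 - 42411*1/2190 = 97/43031 - 14137/730 = -608258437/31412630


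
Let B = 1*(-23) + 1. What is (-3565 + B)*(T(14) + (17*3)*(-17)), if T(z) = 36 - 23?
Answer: 3063298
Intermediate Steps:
T(z) = 13
B = -22 (B = -23 + 1 = -22)
(-3565 + B)*(T(14) + (17*3)*(-17)) = (-3565 - 22)*(13 + (17*3)*(-17)) = -3587*(13 + 51*(-17)) = -3587*(13 - 867) = -3587*(-854) = 3063298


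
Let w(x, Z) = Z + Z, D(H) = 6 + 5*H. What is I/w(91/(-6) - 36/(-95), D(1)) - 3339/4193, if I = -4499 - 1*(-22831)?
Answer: 5485187/6589 ≈ 832.48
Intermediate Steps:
w(x, Z) = 2*Z
I = 18332 (I = -4499 + 22831 = 18332)
I/w(91/(-6) - 36/(-95), D(1)) - 3339/4193 = 18332/((2*(6 + 5*1))) - 3339/4193 = 18332/((2*(6 + 5))) - 3339*1/4193 = 18332/((2*11)) - 477/599 = 18332/22 - 477/599 = 18332*(1/22) - 477/599 = 9166/11 - 477/599 = 5485187/6589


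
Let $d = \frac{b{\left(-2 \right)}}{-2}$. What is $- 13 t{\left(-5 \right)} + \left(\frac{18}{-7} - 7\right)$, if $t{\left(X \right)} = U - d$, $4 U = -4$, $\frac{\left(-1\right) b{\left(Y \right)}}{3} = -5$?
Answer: $- \frac{1317}{14} \approx -94.071$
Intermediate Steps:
$b{\left(Y \right)} = 15$ ($b{\left(Y \right)} = \left(-3\right) \left(-5\right) = 15$)
$d = - \frac{15}{2}$ ($d = \frac{15}{-2} = 15 \left(- \frac{1}{2}\right) = - \frac{15}{2} \approx -7.5$)
$U = -1$ ($U = \frac{1}{4} \left(-4\right) = -1$)
$t{\left(X \right)} = \frac{13}{2}$ ($t{\left(X \right)} = -1 - - \frac{15}{2} = -1 + \frac{15}{2} = \frac{13}{2}$)
$- 13 t{\left(-5 \right)} + \left(\frac{18}{-7} - 7\right) = \left(-13\right) \frac{13}{2} + \left(\frac{18}{-7} - 7\right) = - \frac{169}{2} + \left(18 \left(- \frac{1}{7}\right) - 7\right) = - \frac{169}{2} - \frac{67}{7} = - \frac{1317}{14}$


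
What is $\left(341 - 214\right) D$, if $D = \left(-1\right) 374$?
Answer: $-47498$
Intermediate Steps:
$D = -374$
$\left(341 - 214\right) D = \left(341 - 214\right) \left(-374\right) = 127 \left(-374\right) = -47498$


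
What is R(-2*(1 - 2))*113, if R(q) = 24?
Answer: 2712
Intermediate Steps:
R(-2*(1 - 2))*113 = 24*113 = 2712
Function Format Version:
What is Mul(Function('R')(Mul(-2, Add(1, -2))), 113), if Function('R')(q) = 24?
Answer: 2712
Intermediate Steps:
Mul(Function('R')(Mul(-2, Add(1, -2))), 113) = Mul(24, 113) = 2712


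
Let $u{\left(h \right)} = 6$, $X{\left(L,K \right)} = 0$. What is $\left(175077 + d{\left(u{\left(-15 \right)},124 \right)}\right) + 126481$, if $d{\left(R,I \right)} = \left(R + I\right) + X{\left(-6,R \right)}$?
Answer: $301688$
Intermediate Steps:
$d{\left(R,I \right)} = I + R$ ($d{\left(R,I \right)} = \left(R + I\right) + 0 = \left(I + R\right) + 0 = I + R$)
$\left(175077 + d{\left(u{\left(-15 \right)},124 \right)}\right) + 126481 = \left(175077 + \left(124 + 6\right)\right) + 126481 = \left(175077 + 130\right) + 126481 = 175207 + 126481 = 301688$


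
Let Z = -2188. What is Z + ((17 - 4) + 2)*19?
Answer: -1903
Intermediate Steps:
Z + ((17 - 4) + 2)*19 = -2188 + ((17 - 4) + 2)*19 = -2188 + (13 + 2)*19 = -2188 + 15*19 = -2188 + 285 = -1903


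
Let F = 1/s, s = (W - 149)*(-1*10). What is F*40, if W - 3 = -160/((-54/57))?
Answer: -18/103 ≈ -0.17476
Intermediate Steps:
W = 1547/9 (W = 3 - 160/((-54/57)) = 3 - 160/((-54*1/57)) = 3 - 160/(-18/19) = 3 - 160*(-19/18) = 3 + 1520/9 = 1547/9 ≈ 171.89)
s = -2060/9 (s = (1547/9 - 149)*(-1*10) = (206/9)*(-10) = -2060/9 ≈ -228.89)
F = -9/2060 (F = 1/(-2060/9) = -9/2060 ≈ -0.0043689)
F*40 = -9/2060*40 = -18/103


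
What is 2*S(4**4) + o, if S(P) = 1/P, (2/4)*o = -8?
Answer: -2047/128 ≈ -15.992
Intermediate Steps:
o = -16 (o = 2*(-8) = -16)
2*S(4**4) + o = 2/(4**4) - 16 = 2/256 - 16 = 2*(1/256) - 16 = 1/128 - 16 = -2047/128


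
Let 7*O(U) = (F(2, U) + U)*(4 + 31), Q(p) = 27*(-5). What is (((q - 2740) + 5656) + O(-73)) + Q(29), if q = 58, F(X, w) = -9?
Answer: 2429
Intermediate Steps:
Q(p) = -135
O(U) = -45 + 5*U (O(U) = ((-9 + U)*(4 + 31))/7 = ((-9 + U)*35)/7 = (-315 + 35*U)/7 = -45 + 5*U)
(((q - 2740) + 5656) + O(-73)) + Q(29) = (((58 - 2740) + 5656) + (-45 + 5*(-73))) - 135 = ((-2682 + 5656) + (-45 - 365)) - 135 = (2974 - 410) - 135 = 2564 - 135 = 2429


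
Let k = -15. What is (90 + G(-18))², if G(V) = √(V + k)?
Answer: (90 + I*√33)² ≈ 8067.0 + 1034.0*I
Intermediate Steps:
G(V) = √(-15 + V) (G(V) = √(V - 15) = √(-15 + V))
(90 + G(-18))² = (90 + √(-15 - 18))² = (90 + √(-33))² = (90 + I*√33)²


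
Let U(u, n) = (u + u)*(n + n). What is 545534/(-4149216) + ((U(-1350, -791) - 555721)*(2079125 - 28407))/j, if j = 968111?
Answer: 15808118121094868239/2008450825488 ≈ 7.8708e+6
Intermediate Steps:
U(u, n) = 4*n*u (U(u, n) = (2*u)*(2*n) = 4*n*u)
545534/(-4149216) + ((U(-1350, -791) - 555721)*(2079125 - 28407))/j = 545534/(-4149216) + ((4*(-791)*(-1350) - 555721)*(2079125 - 28407))/968111 = 545534*(-1/4149216) + ((4271400 - 555721)*2050718)*(1/968111) = -272767/2074608 + (3715679*2050718)*(1/968111) = -272767/2074608 + 7619809807522*(1/968111) = -272767/2074608 + 7619809807522/968111 = 15808118121094868239/2008450825488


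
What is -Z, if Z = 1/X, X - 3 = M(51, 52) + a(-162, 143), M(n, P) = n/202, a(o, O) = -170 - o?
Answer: 202/959 ≈ 0.21064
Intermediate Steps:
M(n, P) = n/202 (M(n, P) = n*(1/202) = n/202)
X = -959/202 (X = 3 + ((1/202)*51 + (-170 - 1*(-162))) = 3 + (51/202 + (-170 + 162)) = 3 + (51/202 - 8) = 3 - 1565/202 = -959/202 ≈ -4.7475)
Z = -202/959 (Z = 1/(-959/202) = -202/959 ≈ -0.21064)
-Z = -1*(-202/959) = 202/959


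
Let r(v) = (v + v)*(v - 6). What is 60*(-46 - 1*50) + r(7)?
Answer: -5746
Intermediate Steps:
r(v) = 2*v*(-6 + v) (r(v) = (2*v)*(-6 + v) = 2*v*(-6 + v))
60*(-46 - 1*50) + r(7) = 60*(-46 - 1*50) + 2*7*(-6 + 7) = 60*(-46 - 50) + 2*7*1 = 60*(-96) + 14 = -5760 + 14 = -5746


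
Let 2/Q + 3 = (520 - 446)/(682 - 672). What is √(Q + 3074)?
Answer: √372009/11 ≈ 55.448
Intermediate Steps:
Q = 5/11 (Q = 2/(-3 + (520 - 446)/(682 - 672)) = 2/(-3 + 74/10) = 2/(-3 + 74*(⅒)) = 2/(-3 + 37/5) = 2/(22/5) = 2*(5/22) = 5/11 ≈ 0.45455)
√(Q + 3074) = √(5/11 + 3074) = √(33819/11) = √372009/11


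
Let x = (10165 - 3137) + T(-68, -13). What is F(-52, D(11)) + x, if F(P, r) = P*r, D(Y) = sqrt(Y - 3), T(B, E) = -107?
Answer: 6921 - 104*sqrt(2) ≈ 6773.9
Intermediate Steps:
x = 6921 (x = (10165 - 3137) - 107 = 7028 - 107 = 6921)
D(Y) = sqrt(-3 + Y)
F(-52, D(11)) + x = -52*sqrt(-3 + 11) + 6921 = -104*sqrt(2) + 6921 = 6921 - 104*sqrt(2)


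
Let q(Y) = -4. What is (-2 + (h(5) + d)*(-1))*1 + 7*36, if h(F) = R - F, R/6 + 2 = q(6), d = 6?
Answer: 285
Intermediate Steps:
R = -36 (R = -12 + 6*(-4) = -12 - 24 = -36)
h(F) = -36 - F
(-2 + (h(5) + d)*(-1))*1 + 7*36 = (-2 + ((-36 - 1*5) + 6)*(-1))*1 + 7*36 = (-2 + ((-36 - 5) + 6)*(-1))*1 + 252 = (-2 + (-41 + 6)*(-1))*1 + 252 = (-2 - 35*(-1))*1 + 252 = (-2 + 35)*1 + 252 = 33*1 + 252 = 33 + 252 = 285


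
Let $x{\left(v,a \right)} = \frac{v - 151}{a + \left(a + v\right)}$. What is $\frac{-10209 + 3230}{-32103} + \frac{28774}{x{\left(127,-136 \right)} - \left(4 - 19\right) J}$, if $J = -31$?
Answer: $- \frac{14830078679}{240419367} \approx -61.684$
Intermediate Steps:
$x{\left(v,a \right)} = \frac{-151 + v}{v + 2 a}$
$\frac{-10209 + 3230}{-32103} + \frac{28774}{x{\left(127,-136 \right)} - \left(4 - 19\right) J} = \frac{-10209 + 3230}{-32103} + \frac{28774}{\frac{-151 + 127}{127 + 2 \left(-136\right)} - \left(4 - 19\right) \left(-31\right)} = \left(-6979\right) \left(- \frac{1}{32103}\right) + \frac{28774}{\frac{1}{127 - 272} \left(-24\right) - \left(-15\right) \left(-31\right)} = \frac{6979}{32103} + \frac{28774}{\frac{1}{-145} \left(-24\right) - 465} = \frac{6979}{32103} + \frac{28774}{\left(- \frac{1}{145}\right) \left(-24\right) - 465} = \frac{6979}{32103} + \frac{28774}{\frac{24}{145} - 465} = \frac{6979}{32103} + \frac{28774}{- \frac{67401}{145}} = \frac{6979}{32103} + 28774 \left(- \frac{145}{67401}\right) = \frac{6979}{32103} - \frac{4172230}{67401} = - \frac{14830078679}{240419367}$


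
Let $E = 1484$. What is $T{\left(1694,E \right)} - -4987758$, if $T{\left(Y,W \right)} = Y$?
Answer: $4989452$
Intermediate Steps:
$T{\left(1694,E \right)} - -4987758 = 1694 - -4987758 = 1694 + 4987758 = 4989452$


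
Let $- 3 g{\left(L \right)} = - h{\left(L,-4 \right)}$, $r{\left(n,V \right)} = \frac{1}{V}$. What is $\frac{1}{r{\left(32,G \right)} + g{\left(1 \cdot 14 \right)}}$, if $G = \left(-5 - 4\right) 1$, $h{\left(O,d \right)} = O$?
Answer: $\frac{9}{41} \approx 0.21951$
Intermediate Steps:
$G = -9$ ($G = \left(-9\right) 1 = -9$)
$g{\left(L \right)} = \frac{L}{3}$ ($g{\left(L \right)} = - \frac{\left(-1\right) L}{3} = \frac{L}{3}$)
$\frac{1}{r{\left(32,G \right)} + g{\left(1 \cdot 14 \right)}} = \frac{1}{\frac{1}{-9} + \frac{1 \cdot 14}{3}} = \frac{1}{- \frac{1}{9} + \frac{1}{3} \cdot 14} = \frac{1}{- \frac{1}{9} + \frac{14}{3}} = \frac{1}{\frac{41}{9}} = \frac{9}{41}$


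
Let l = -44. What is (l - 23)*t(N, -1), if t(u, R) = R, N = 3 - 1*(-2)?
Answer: 67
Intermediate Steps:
N = 5 (N = 3 + 2 = 5)
(l - 23)*t(N, -1) = (-44 - 23)*(-1) = -67*(-1) = 67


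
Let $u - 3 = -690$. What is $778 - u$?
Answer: $1465$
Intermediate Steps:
$u = -687$ ($u = 3 - 690 = -687$)
$778 - u = 778 - -687 = 778 + 687 = 1465$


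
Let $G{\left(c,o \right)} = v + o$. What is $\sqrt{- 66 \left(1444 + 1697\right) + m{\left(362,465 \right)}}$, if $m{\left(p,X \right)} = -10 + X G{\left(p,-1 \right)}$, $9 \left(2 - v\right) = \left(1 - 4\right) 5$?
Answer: $2 i \sqrt{51519} \approx 453.96 i$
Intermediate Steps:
$v = \frac{11}{3}$ ($v = 2 - \frac{\left(1 - 4\right) 5}{9} = 2 - \frac{\left(-3\right) 5}{9} = 2 - - \frac{5}{3} = 2 + \frac{5}{3} = \frac{11}{3} \approx 3.6667$)
$G{\left(c,o \right)} = \frac{11}{3} + o$
$m{\left(p,X \right)} = -10 + \frac{8 X}{3}$ ($m{\left(p,X \right)} = -10 + X \left(\frac{11}{3} - 1\right) = -10 + X \frac{8}{3} = -10 + \frac{8 X}{3}$)
$\sqrt{- 66 \left(1444 + 1697\right) + m{\left(362,465 \right)}} = \sqrt{- 66 \left(1444 + 1697\right) + \left(-10 + \frac{8}{3} \cdot 465\right)} = \sqrt{\left(-66\right) 3141 + \left(-10 + 1240\right)} = \sqrt{-207306 + 1230} = \sqrt{-206076} = 2 i \sqrt{51519}$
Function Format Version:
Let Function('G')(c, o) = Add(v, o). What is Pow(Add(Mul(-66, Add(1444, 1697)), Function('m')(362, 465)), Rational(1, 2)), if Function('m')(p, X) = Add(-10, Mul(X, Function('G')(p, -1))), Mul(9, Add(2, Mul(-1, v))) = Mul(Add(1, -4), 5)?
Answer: Mul(2, I, Pow(51519, Rational(1, 2))) ≈ Mul(453.96, I)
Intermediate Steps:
v = Rational(11, 3) (v = Add(2, Mul(Rational(-1, 9), Mul(Add(1, -4), 5))) = Add(2, Mul(Rational(-1, 9), Mul(-3, 5))) = Add(2, Mul(Rational(-1, 9), -15)) = Add(2, Rational(5, 3)) = Rational(11, 3) ≈ 3.6667)
Function('G')(c, o) = Add(Rational(11, 3), o)
Function('m')(p, X) = Add(-10, Mul(Rational(8, 3), X)) (Function('m')(p, X) = Add(-10, Mul(X, Add(Rational(11, 3), -1))) = Add(-10, Mul(X, Rational(8, 3))) = Add(-10, Mul(Rational(8, 3), X)))
Pow(Add(Mul(-66, Add(1444, 1697)), Function('m')(362, 465)), Rational(1, 2)) = Pow(Add(Mul(-66, Add(1444, 1697)), Add(-10, Mul(Rational(8, 3), 465))), Rational(1, 2)) = Pow(Add(Mul(-66, 3141), Add(-10, 1240)), Rational(1, 2)) = Pow(Add(-207306, 1230), Rational(1, 2)) = Pow(-206076, Rational(1, 2)) = Mul(2, I, Pow(51519, Rational(1, 2)))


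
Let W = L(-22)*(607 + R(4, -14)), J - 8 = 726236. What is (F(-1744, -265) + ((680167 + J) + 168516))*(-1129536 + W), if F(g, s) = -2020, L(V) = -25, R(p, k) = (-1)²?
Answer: -1800563267552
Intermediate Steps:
R(p, k) = 1
J = 726244 (J = 8 + 726236 = 726244)
W = -15200 (W = -25*(607 + 1) = -25*608 = -15200)
(F(-1744, -265) + ((680167 + J) + 168516))*(-1129536 + W) = (-2020 + ((680167 + 726244) + 168516))*(-1129536 - 15200) = (-2020 + (1406411 + 168516))*(-1144736) = (-2020 + 1574927)*(-1144736) = 1572907*(-1144736) = -1800563267552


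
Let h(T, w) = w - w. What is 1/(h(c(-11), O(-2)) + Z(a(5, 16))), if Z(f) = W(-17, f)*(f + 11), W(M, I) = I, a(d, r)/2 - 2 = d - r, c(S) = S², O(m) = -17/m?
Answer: 1/126 ≈ 0.0079365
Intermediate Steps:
h(T, w) = 0
a(d, r) = 4 - 2*r + 2*d (a(d, r) = 4 + 2*(d - r) = 4 + (-2*r + 2*d) = 4 - 2*r + 2*d)
Z(f) = f*(11 + f) (Z(f) = f*(f + 11) = f*(11 + f))
1/(h(c(-11), O(-2)) + Z(a(5, 16))) = 1/(0 + (4 - 2*16 + 2*5)*(11 + (4 - 2*16 + 2*5))) = 1/(0 + (4 - 32 + 10)*(11 + (4 - 32 + 10))) = 1/(0 - 18*(11 - 18)) = 1/(0 - 18*(-7)) = 1/(0 + 126) = 1/126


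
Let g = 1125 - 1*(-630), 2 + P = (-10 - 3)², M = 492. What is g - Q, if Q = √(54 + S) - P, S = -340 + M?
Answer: 1922 - √206 ≈ 1907.6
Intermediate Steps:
S = 152 (S = -340 + 492 = 152)
P = 167 (P = -2 + (-10 - 3)² = -2 + (-13)² = -2 + 169 = 167)
g = 1755 (g = 1125 + 630 = 1755)
Q = -167 + √206 (Q = √(54 + 152) - 1*167 = √206 - 167 = -167 + √206 ≈ -152.65)
g - Q = 1755 - (-167 + √206) = 1755 + (167 - √206) = 1922 - √206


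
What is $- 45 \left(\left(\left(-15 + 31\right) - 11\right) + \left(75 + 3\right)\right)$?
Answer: $-3735$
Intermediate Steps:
$- 45 \left(\left(\left(-15 + 31\right) - 11\right) + \left(75 + 3\right)\right) = - 45 \left(\left(16 - 11\right) + 78\right) = - 45 \left(5 + 78\right) = \left(-45\right) 83 = -3735$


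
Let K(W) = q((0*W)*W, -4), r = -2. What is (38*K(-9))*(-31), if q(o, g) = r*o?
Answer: 0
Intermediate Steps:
q(o, g) = -2*o
K(W) = 0 (K(W) = -2*0*W*W = -0*W = -2*0 = 0)
(38*K(-9))*(-31) = (38*0)*(-31) = 0*(-31) = 0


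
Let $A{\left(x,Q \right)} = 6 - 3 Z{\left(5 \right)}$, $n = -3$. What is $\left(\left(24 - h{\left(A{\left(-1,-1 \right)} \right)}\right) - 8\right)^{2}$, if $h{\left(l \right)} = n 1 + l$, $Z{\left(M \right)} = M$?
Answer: $784$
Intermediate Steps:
$A{\left(x,Q \right)} = -9$ ($A{\left(x,Q \right)} = 6 - 15 = -9$)
$h{\left(l \right)} = -3 + l$ ($h{\left(l \right)} = \left(-3\right) 1 + l = -3 + l$)
$\left(\left(24 - h{\left(A{\left(-1,-1 \right)} \right)}\right) - 8\right)^{2} = \left(\left(24 - \left(-3 - 9\right)\right) - 8\right)^{2} = \left(\left(24 - -12\right) - 8\right)^{2} = \left(\left(24 + 12\right) - 8\right)^{2} = \left(36 - 8\right)^{2} = 28^{2} = 784$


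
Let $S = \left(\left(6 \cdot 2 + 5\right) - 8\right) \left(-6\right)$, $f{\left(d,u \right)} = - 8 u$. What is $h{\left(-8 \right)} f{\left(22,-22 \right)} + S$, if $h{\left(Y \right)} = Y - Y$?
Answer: $-54$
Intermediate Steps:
$h{\left(Y \right)} = 0$
$S = -54$ ($S = \left(\left(12 + 5\right) - 8\right) \left(-6\right) = \left(17 - 8\right) \left(-6\right) = 9 \left(-6\right) = -54$)
$h{\left(-8 \right)} f{\left(22,-22 \right)} + S = 0 \left(\left(-8\right) \left(-22\right)\right) - 54 = 0 \cdot 176 - 54 = 0 - 54 = -54$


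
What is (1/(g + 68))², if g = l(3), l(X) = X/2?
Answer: 4/19321 ≈ 0.00020703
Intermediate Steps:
l(X) = X/2 (l(X) = X*(½) = X/2)
g = 3/2 (g = (½)*3 = 3/2 ≈ 1.5000)
(1/(g + 68))² = (1/(3/2 + 68))² = (1/(139/2))² = (2/139)² = 4/19321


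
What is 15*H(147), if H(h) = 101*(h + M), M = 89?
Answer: 357540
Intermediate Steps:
H(h) = 8989 + 101*h (H(h) = 101*(h + 89) = 101*(89 + h) = 8989 + 101*h)
15*H(147) = 15*(8989 + 101*147) = 15*(8989 + 14847) = 15*23836 = 357540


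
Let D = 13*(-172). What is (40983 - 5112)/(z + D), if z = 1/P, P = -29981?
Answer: -358482817/22345839 ≈ -16.042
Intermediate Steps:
z = -1/29981 (z = 1/(-29981) = -1/29981 ≈ -3.3354e-5)
D = -2236
(40983 - 5112)/(z + D) = (40983 - 5112)/(-1/29981 - 2236) = 35871/(-67037517/29981) = 35871*(-29981/67037517) = -358482817/22345839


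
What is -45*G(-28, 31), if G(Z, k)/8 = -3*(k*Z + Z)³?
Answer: -776868986880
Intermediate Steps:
G(Z, k) = -24*(Z + Z*k)³ (G(Z, k) = 8*(-3*(k*Z + Z)³) = 8*(-3*(Z*k + Z)³) = 8*(-3*(Z + Z*k)³) = -24*(Z + Z*k)³)
-45*G(-28, 31) = -(-1080)*(-28)³*(1 + 31)³ = -(-1080)*(-21952)*32³ = -(-1080)*(-21952)*32768 = -45*17263755264 = -776868986880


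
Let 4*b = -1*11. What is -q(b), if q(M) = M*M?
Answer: -121/16 ≈ -7.5625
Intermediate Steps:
b = -11/4 (b = (-1*11)/4 = (1/4)*(-11) = -11/4 ≈ -2.7500)
q(M) = M**2
-q(b) = -(-11/4)**2 = -1*121/16 = -121/16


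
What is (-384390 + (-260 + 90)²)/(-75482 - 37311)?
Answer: 355490/112793 ≈ 3.1517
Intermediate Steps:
(-384390 + (-260 + 90)²)/(-75482 - 37311) = (-384390 + (-170)²)/(-112793) = (-384390 + 28900)*(-1/112793) = -355490*(-1/112793) = 355490/112793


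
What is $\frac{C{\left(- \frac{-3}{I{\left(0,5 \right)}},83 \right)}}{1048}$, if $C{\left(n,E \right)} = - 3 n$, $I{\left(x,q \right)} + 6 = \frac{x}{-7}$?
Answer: $\frac{3}{2096} \approx 0.0014313$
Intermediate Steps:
$I{\left(x,q \right)} = -6 - \frac{x}{7}$ ($I{\left(x,q \right)} = -6 + \frac{x}{-7} = -6 + x \left(- \frac{1}{7}\right) = -6 - \frac{x}{7}$)
$\frac{C{\left(- \frac{-3}{I{\left(0,5 \right)}},83 \right)}}{1048} = \frac{\left(-3\right) \left(- \frac{-3}{-6 - 0}\right)}{1048} = - 3 \left(- \frac{-3}{-6 + 0}\right) \frac{1}{1048} = - 3 \left(- \frac{-3}{-6}\right) \frac{1}{1048} = - 3 \left(- \frac{\left(-3\right) \left(-1\right)}{6}\right) \frac{1}{1048} = - 3 \left(\left(-1\right) \frac{1}{2}\right) \frac{1}{1048} = \left(-3\right) \left(- \frac{1}{2}\right) \frac{1}{1048} = \frac{3}{2} \cdot \frac{1}{1048} = \frac{3}{2096}$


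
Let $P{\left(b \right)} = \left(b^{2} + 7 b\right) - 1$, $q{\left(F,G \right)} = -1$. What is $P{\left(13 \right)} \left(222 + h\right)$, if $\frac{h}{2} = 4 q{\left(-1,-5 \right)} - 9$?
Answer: $50764$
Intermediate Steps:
$h = -26$ ($h = 2 \left(4 \left(-1\right) - 9\right) = 2 \left(-4 - 9\right) = 2 \left(-13\right) = -26$)
$P{\left(b \right)} = -1 + b^{2} + 7 b$
$P{\left(13 \right)} \left(222 + h\right) = \left(-1 + 13^{2} + 7 \cdot 13\right) \left(222 - 26\right) = \left(-1 + 169 + 91\right) 196 = 259 \cdot 196 = 50764$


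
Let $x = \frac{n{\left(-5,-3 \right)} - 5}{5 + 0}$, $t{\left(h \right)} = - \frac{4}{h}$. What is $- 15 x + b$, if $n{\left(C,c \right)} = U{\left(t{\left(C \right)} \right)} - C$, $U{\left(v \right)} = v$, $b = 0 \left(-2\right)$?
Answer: $- \frac{12}{5} \approx -2.4$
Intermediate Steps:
$b = 0$
$n{\left(C,c \right)} = - C - \frac{4}{C}$ ($n{\left(C,c \right)} = - \frac{4}{C} - C = - C - \frac{4}{C}$)
$x = \frac{4}{25}$ ($x = \frac{\left(\left(-1\right) \left(-5\right) - \frac{4}{-5}\right) - 5}{5 + 0} = \frac{\left(5 - - \frac{4}{5}\right) - 5}{5} = \left(\left(5 + \frac{4}{5}\right) - 5\right) \frac{1}{5} = \left(\frac{29}{5} - 5\right) \frac{1}{5} = \frac{4}{5} \cdot \frac{1}{5} = \frac{4}{25} \approx 0.16$)
$- 15 x + b = \left(-15\right) \frac{4}{25} + 0 = - \frac{12}{5} + 0 = - \frac{12}{5}$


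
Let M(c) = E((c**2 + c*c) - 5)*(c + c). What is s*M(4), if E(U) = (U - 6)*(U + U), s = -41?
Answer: -371952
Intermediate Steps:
E(U) = 2*U*(-6 + U) (E(U) = (-6 + U)*(2*U) = 2*U*(-6 + U))
M(c) = 4*c*(-11 + 2*c**2)*(-5 + 2*c**2) (M(c) = (2*((c**2 + c*c) - 5)*(-6 + ((c**2 + c*c) - 5)))*(c + c) = (2*((c**2 + c**2) - 5)*(-6 + ((c**2 + c**2) - 5)))*(2*c) = (2*(2*c**2 - 5)*(-6 + (2*c**2 - 5)))*(2*c) = (2*(-5 + 2*c**2)*(-6 + (-5 + 2*c**2)))*(2*c) = (2*(-5 + 2*c**2)*(-11 + 2*c**2))*(2*c) = (2*(-11 + 2*c**2)*(-5 + 2*c**2))*(2*c) = 4*c*(-11 + 2*c**2)*(-5 + 2*c**2))
s*M(4) = -41*(-128*4**3 + 16*4**5 + 220*4) = -41*(-128*64 + 16*1024 + 880) = -41*(-8192 + 16384 + 880) = -41*9072 = -371952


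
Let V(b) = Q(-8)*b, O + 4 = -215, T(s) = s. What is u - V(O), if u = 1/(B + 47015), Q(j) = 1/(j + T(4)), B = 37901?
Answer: -2324575/42458 ≈ -54.750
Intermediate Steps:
Q(j) = 1/(4 + j) (Q(j) = 1/(j + 4) = 1/(4 + j))
u = 1/84916 (u = 1/(37901 + 47015) = 1/84916 ≈ 1.1776e-5)
O = -219 (O = -4 - 215 = -219)
V(b) = -b/4 (V(b) = b/(4 - 8) = b/(-4) = -b/4)
u - V(O) = 1/84916 - (-1)*(-219)/4 = 1/84916 - 1*219/4 = 1/84916 - 219/4 = -2324575/42458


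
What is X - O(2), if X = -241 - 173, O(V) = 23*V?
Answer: -460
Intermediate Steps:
X = -414
X - O(2) = -414 - 23*2 = -414 - 1*46 = -414 - 46 = -460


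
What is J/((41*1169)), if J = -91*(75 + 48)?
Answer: -39/167 ≈ -0.23353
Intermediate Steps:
J = -11193 (J = -91*123 = -11193)
J/((41*1169)) = -11193/(41*1169) = -11193/47929 = -11193*1/47929 = -39/167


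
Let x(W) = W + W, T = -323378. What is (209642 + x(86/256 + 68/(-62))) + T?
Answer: -225655243/1984 ≈ -1.1374e+5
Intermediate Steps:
x(W) = 2*W
(209642 + x(86/256 + 68/(-62))) + T = (209642 + 2*(86/256 + 68/(-62))) - 323378 = (209642 + 2*(86*(1/256) + 68*(-1/62))) - 323378 = (209642 + 2*(43/128 - 34/31)) - 323378 = (209642 + 2*(-3019/3968)) - 323378 = (209642 - 3019/1984) - 323378 = 415926709/1984 - 323378 = -225655243/1984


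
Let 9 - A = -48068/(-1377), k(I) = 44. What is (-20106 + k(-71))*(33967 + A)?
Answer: -937635366808/1377 ≈ -6.8093e+8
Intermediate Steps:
A = -35675/1377 (A = 9 - (-48068)/(-1377) = 9 - (-48068)*(-1)/1377 = 9 - 1*48068/1377 = 9 - 48068/1377 = -35675/1377 ≈ -25.908)
(-20106 + k(-71))*(33967 + A) = (-20106 + 44)*(33967 - 35675/1377) = -20062*46736884/1377 = -937635366808/1377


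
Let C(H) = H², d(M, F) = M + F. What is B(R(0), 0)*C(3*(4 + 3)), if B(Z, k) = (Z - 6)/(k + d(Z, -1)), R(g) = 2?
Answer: -1764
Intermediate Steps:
d(M, F) = F + M
B(Z, k) = (-6 + Z)/(-1 + Z + k) (B(Z, k) = (Z - 6)/(k + (-1 + Z)) = (-6 + Z)/(-1 + Z + k))
B(R(0), 0)*C(3*(4 + 3)) = ((-6 + 2)/(-1 + 2 + 0))*(3*(4 + 3))² = (-4/1)*(3*7)² = (1*(-4))*21² = -4*441 = -1764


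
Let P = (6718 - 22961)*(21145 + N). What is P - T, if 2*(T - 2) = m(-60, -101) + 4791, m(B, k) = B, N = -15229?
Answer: -192191911/2 ≈ -9.6096e+7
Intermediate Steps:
T = 4735/2 (T = 2 + (-60 + 4791)/2 = 2 + (1/2)*4731 = 2 + 4731/2 = 4735/2 ≈ 2367.5)
P = -96093588 (P = (6718 - 22961)*(21145 - 15229) = -16243*5916 = -96093588)
P - T = -96093588 - 1*4735/2 = -96093588 - 4735/2 = -192191911/2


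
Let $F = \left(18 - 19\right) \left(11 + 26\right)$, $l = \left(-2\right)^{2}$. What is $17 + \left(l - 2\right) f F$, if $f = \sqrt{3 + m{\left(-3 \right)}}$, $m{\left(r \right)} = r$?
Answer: $17$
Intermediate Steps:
$l = 4$
$f = 0$ ($f = \sqrt{3 - 3} = \sqrt{0} = 0$)
$F = -37$ ($F = \left(-1\right) 37 = -37$)
$17 + \left(l - 2\right) f F = 17 + \left(4 - 2\right) 0 \left(-37\right) = 17 + 2 \cdot 0 \left(-37\right) = 17 + 0 \left(-37\right) = 17 + 0 = 17$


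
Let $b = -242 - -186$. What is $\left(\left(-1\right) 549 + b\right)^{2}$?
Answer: $366025$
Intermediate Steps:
$b = -56$ ($b = -242 + 186 = -56$)
$\left(\left(-1\right) 549 + b\right)^{2} = \left(\left(-1\right) 549 - 56\right)^{2} = \left(-549 - 56\right)^{2} = \left(-605\right)^{2} = 366025$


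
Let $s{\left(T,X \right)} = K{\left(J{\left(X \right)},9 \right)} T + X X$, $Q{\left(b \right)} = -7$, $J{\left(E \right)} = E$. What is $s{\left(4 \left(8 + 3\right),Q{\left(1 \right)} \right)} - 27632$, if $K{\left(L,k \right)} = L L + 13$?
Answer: $-24855$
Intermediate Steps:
$K{\left(L,k \right)} = 13 + L^{2}$ ($K{\left(L,k \right)} = L^{2} + 13 = 13 + L^{2}$)
$s{\left(T,X \right)} = X^{2} + T \left(13 + X^{2}\right)$ ($s{\left(T,X \right)} = \left(13 + X^{2}\right) T + X X = T \left(13 + X^{2}\right) + X^{2} = X^{2} + T \left(13 + X^{2}\right)$)
$s{\left(4 \left(8 + 3\right),Q{\left(1 \right)} \right)} - 27632 = \left(\left(-7\right)^{2} + 4 \left(8 + 3\right) \left(13 + \left(-7\right)^{2}\right)\right) - 27632 = \left(49 + 4 \cdot 11 \left(13 + 49\right)\right) - 27632 = \left(49 + 44 \cdot 62\right) - 27632 = \left(49 + 2728\right) - 27632 = 2777 - 27632 = -24855$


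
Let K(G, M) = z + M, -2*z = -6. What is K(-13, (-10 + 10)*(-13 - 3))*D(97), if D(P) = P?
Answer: 291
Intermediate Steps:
z = 3 (z = -½*(-6) = 3)
K(G, M) = 3 + M
K(-13, (-10 + 10)*(-13 - 3))*D(97) = (3 + (-10 + 10)*(-13 - 3))*97 = (3 + 0*(-16))*97 = (3 + 0)*97 = 3*97 = 291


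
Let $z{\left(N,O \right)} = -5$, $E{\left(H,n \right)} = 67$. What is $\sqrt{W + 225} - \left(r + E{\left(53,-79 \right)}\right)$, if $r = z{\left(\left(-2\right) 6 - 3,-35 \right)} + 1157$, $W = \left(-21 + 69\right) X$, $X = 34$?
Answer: $-1219 + \sqrt{1857} \approx -1175.9$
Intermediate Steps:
$W = 1632$ ($W = \left(-21 + 69\right) 34 = 48 \cdot 34 = 1632$)
$r = 1152$ ($r = -5 + 1157 = 1152$)
$\sqrt{W + 225} - \left(r + E{\left(53,-79 \right)}\right) = \sqrt{1632 + 225} - \left(1152 + 67\right) = \sqrt{1857} - 1219 = -1219 + \sqrt{1857}$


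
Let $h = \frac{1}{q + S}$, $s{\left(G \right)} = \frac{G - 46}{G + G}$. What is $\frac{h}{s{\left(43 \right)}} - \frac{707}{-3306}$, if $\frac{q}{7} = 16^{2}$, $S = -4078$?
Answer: $\frac{855487}{3778758} \approx 0.22639$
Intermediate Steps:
$q = 1792$ ($q = 7 \cdot 16^{2} = 7 \cdot 256 = 1792$)
$s{\left(G \right)} = \frac{-46 + G}{2 G}$
$h = - \frac{1}{2286}$ ($h = \frac{1}{1792 - 4078} = \frac{1}{-2286} = - \frac{1}{2286} \approx -0.00043745$)
$\frac{h}{s{\left(43 \right)}} - \frac{707}{-3306} = - \frac{1}{2286 \frac{-46 + 43}{2 \cdot 43}} - \frac{707}{-3306} = - \frac{1}{2286 \cdot \frac{1}{2} \cdot \frac{1}{43} \left(-3\right)} - - \frac{707}{3306} = - \frac{1}{2286 \left(- \frac{3}{86}\right)} + \frac{707}{3306} = \left(- \frac{1}{2286}\right) \left(- \frac{86}{3}\right) + \frac{707}{3306} = \frac{43}{3429} + \frac{707}{3306} = \frac{855487}{3778758}$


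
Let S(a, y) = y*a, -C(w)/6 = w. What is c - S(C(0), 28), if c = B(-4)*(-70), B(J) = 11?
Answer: -770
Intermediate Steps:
C(w) = -6*w
S(a, y) = a*y
c = -770 (c = 11*(-70) = -770)
c - S(C(0), 28) = -770 - (-6*0)*28 = -770 - 0*28 = -770 - 1*0 = -770 + 0 = -770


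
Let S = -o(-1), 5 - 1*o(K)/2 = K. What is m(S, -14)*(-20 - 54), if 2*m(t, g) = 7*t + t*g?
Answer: -3108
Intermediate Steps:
o(K) = 10 - 2*K
S = -12 (S = -(10 - 2*(-1)) = -(10 + 2) = -1*12 = -12)
m(t, g) = 7*t/2 + g*t/2 (m(t, g) = (7*t + t*g)/2 = (7*t + g*t)/2 = 7*t/2 + g*t/2)
m(S, -14)*(-20 - 54) = ((1/2)*(-12)*(7 - 14))*(-20 - 54) = ((1/2)*(-12)*(-7))*(-74) = 42*(-74) = -3108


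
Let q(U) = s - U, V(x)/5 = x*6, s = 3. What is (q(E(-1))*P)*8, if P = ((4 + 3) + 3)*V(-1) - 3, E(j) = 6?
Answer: 7272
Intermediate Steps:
V(x) = 30*x (V(x) = 5*(x*6) = 5*(6*x) = 30*x)
q(U) = 3 - U
P = -303 (P = ((4 + 3) + 3)*(30*(-1)) - 3 = (7 + 3)*(-30) - 3 = 10*(-30) - 3 = -300 - 3 = -303)
(q(E(-1))*P)*8 = ((3 - 1*6)*(-303))*8 = ((3 - 6)*(-303))*8 = -3*(-303)*8 = 909*8 = 7272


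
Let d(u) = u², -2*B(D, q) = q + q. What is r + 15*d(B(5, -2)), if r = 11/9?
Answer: 551/9 ≈ 61.222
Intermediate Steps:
B(D, q) = -q (B(D, q) = -(q + q)/2 = -q)
r = 11/9 (r = 11*(⅑) = 11/9 ≈ 1.2222)
r + 15*d(B(5, -2)) = 11/9 + 15*(-1*(-2))² = 11/9 + 15*2² = 11/9 + 15*4 = 11/9 + 60 = 551/9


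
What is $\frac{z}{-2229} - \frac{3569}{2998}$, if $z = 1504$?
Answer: $- \frac{12464293}{6682542} \approx -1.8652$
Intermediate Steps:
$\frac{z}{-2229} - \frac{3569}{2998} = \frac{1504}{-2229} - \frac{3569}{2998} = 1504 \left(- \frac{1}{2229}\right) - \frac{3569}{2998} = - \frac{1504}{2229} - \frac{3569}{2998} = - \frac{12464293}{6682542}$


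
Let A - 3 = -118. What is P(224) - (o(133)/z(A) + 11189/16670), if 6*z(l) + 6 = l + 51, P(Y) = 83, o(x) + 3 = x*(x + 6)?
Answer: 38896783/23338 ≈ 1666.7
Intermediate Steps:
o(x) = -3 + x*(6 + x) (o(x) = -3 + x*(x + 6) = -3 + x*(6 + x))
A = -115 (A = 3 - 118 = -115)
z(l) = 15/2 + l/6 (z(l) = -1 + (l + 51)/6 = -1 + (51 + l)/6 = -1 + (17/2 + l/6) = 15/2 + l/6)
P(224) - (o(133)/z(A) + 11189/16670) = 83 - ((-3 + 133² + 6*133)/(15/2 + (⅙)*(-115)) + 11189/16670) = 83 - ((-3 + 17689 + 798)/(15/2 - 115/6) + 11189*(1/16670)) = 83 - (18484/(-35/3) + 11189/16670) = 83 - (18484*(-3/35) + 11189/16670) = 83 - (-55452/35 + 11189/16670) = 83 - 1*(-36959729/23338) = 83 + 36959729/23338 = 38896783/23338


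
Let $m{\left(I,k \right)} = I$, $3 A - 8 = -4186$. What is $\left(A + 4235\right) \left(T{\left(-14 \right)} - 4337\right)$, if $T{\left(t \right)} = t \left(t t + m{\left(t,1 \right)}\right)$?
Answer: $-19569465$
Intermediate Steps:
$A = - \frac{4178}{3}$ ($A = \frac{8}{3} + \frac{1}{3} \left(-4186\right) = \frac{8}{3} - \frac{4186}{3} = - \frac{4178}{3} \approx -1392.7$)
$T{\left(t \right)} = t \left(t + t^{2}\right)$ ($T{\left(t \right)} = t \left(t t + t\right) = t \left(t^{2} + t\right) = t \left(t + t^{2}\right)$)
$\left(A + 4235\right) \left(T{\left(-14 \right)} - 4337\right) = \left(- \frac{4178}{3} + 4235\right) \left(\left(-14\right)^{2} \left(1 - 14\right) - 4337\right) = \frac{8527 \left(196 \left(-13\right) - 4337\right)}{3} = \frac{8527 \left(-2548 - 4337\right)}{3} = \frac{8527}{3} \left(-6885\right) = -19569465$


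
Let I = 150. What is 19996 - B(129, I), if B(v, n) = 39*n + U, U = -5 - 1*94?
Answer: 14245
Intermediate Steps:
U = -99 (U = -5 - 94 = -99)
B(v, n) = -99 + 39*n (B(v, n) = 39*n - 99 = -99 + 39*n)
19996 - B(129, I) = 19996 - (-99 + 39*150) = 19996 - (-99 + 5850) = 19996 - 1*5751 = 19996 - 5751 = 14245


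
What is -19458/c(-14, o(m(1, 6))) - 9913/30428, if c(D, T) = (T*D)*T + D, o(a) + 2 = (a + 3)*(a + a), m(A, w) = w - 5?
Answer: 293466545/7880852 ≈ 37.238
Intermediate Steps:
m(A, w) = -5 + w
o(a) = -2 + 2*a*(3 + a) (o(a) = -2 + (a + 3)*(a + a) = -2 + (3 + a)*(2*a) = -2 + 2*a*(3 + a))
c(D, T) = D + D*T**2 (c(D, T) = (D*T)*T + D = D*T**2 + D = D + D*T**2)
-19458/c(-14, o(m(1, 6))) - 9913/30428 = -19458*(-1/(14*(1 + (-2 + 2*(-5 + 6)**2 + 6*(-5 + 6))**2))) - 9913/30428 = -19458*(-1/(14*(1 + (-2 + 2*1**2 + 6*1)**2))) - 9913*1/30428 = -19458*(-1/(14*(1 + (-2 + 2*1 + 6)**2))) - 9913/30428 = -19458*(-1/(14*(1 + (-2 + 2 + 6)**2))) - 9913/30428 = -19458*(-1/(14*(1 + 6**2))) - 9913/30428 = -19458*(-1/(14*(1 + 36))) - 9913/30428 = -19458/((-14*37)) - 9913/30428 = -19458/(-518) - 9913/30428 = -19458*(-1/518) - 9913/30428 = 9729/259 - 9913/30428 = 293466545/7880852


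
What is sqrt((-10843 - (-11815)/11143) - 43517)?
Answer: I*sqrt(6749556513095)/11143 ≈ 233.15*I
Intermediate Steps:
sqrt((-10843 - (-11815)/11143) - 43517) = sqrt((-10843 - 1*(-11815/11143)) - 43517) = sqrt((-10843 + 11815/11143) - 43517) = sqrt(-120811734/11143 - 43517) = sqrt(-605721665/11143) = I*sqrt(6749556513095)/11143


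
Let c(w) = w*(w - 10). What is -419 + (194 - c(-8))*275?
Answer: 13331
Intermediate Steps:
c(w) = w*(-10 + w)
-419 + (194 - c(-8))*275 = -419 + (194 - (-8)*(-10 - 8))*275 = -419 + (194 - (-8)*(-18))*275 = -419 + (194 - 1*144)*275 = -419 + (194 - 144)*275 = -419 + 50*275 = -419 + 13750 = 13331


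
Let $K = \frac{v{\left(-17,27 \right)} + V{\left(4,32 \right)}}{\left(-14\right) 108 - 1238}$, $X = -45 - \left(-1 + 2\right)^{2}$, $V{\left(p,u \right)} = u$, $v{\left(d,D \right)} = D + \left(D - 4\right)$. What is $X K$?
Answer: $\frac{1886}{1375} \approx 1.3716$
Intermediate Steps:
$v{\left(d,D \right)} = -4 + 2 D$ ($v{\left(d,D \right)} = D + \left(D - 4\right) = D + \left(-4 + D\right) = -4 + 2 D$)
$X = -46$ ($X = -45 - 1^{2} = -45 - 1 = -46$)
$K = - \frac{41}{1375}$ ($K = \frac{\left(-4 + 2 \cdot 27\right) + 32}{\left(-14\right) 108 - 1238} = \frac{\left(-4 + 54\right) + 32}{-1512 - 1238} = \frac{50 + 32}{-2750} = 82 \left(- \frac{1}{2750}\right) = - \frac{41}{1375} \approx -0.029818$)
$X K = \left(-46\right) \left(- \frac{41}{1375}\right) = \frac{1886}{1375}$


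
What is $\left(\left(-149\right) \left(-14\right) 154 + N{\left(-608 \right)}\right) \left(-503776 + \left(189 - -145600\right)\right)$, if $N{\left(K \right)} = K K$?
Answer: $-247336082196$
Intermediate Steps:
$N{\left(K \right)} = K^{2}$
$\left(\left(-149\right) \left(-14\right) 154 + N{\left(-608 \right)}\right) \left(-503776 + \left(189 - -145600\right)\right) = \left(\left(-149\right) \left(-14\right) 154 + \left(-608\right)^{2}\right) \left(-503776 + \left(189 - -145600\right)\right) = \left(2086 \cdot 154 + 369664\right) \left(-503776 + \left(189 + 145600\right)\right) = \left(321244 + 369664\right) \left(-503776 + 145789\right) = 690908 \left(-357987\right) = -247336082196$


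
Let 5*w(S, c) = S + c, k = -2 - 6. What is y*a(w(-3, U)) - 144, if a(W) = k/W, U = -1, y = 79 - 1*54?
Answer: 106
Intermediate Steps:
y = 25 (y = 79 - 54 = 25)
k = -8
w(S, c) = S/5 + c/5 (w(S, c) = (S + c)/5 = S/5 + c/5)
a(W) = -8/W
y*a(w(-3, U)) - 144 = 25*(-8/((⅕)*(-3) + (⅕)*(-1))) - 144 = 25*(-8/(-⅗ - ⅕)) - 144 = 25*(-8/(-⅘)) - 144 = 25*(-8*(-5/4)) - 144 = 25*10 - 144 = 250 - 144 = 106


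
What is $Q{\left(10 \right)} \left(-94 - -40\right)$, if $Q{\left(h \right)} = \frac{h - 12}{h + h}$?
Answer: $\frac{27}{5} \approx 5.4$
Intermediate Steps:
$Q{\left(h \right)} = \frac{-12 + h}{2 h}$
$Q{\left(10 \right)} \left(-94 - -40\right) = \frac{-12 + 10}{2 \cdot 10} \left(-94 - -40\right) = \frac{1}{2} \cdot \frac{1}{10} \left(-2\right) \left(-94 + 40\right) = \left(- \frac{1}{10}\right) \left(-54\right) = \frac{27}{5}$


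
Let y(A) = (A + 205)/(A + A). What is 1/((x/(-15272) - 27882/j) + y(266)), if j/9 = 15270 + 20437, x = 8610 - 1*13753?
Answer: 1480146968/1680465219 ≈ 0.88080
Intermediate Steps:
x = -5143 (x = 8610 - 13753 = -5143)
j = 321363 (j = 9*(15270 + 20437) = 9*35707 = 321363)
y(A) = (205 + A)/(2*A) (y(A) = (205 + A)/((2*A)) = (205 + A)*(1/(2*A)) = (205 + A)/(2*A))
1/((x/(-15272) - 27882/j) + y(266)) = 1/((-5143/(-15272) - 27882/321363) + (½)*(205 + 266)/266) = 1/((-5143*(-1/15272) - 27882*1/321363) + (½)*(1/266)*471) = 1/((5143/15272 - 3098/35707) + 471/532) = 1/(136328445/545317304 + 471/532) = 1/(1680465219/1480146968) = 1480146968/1680465219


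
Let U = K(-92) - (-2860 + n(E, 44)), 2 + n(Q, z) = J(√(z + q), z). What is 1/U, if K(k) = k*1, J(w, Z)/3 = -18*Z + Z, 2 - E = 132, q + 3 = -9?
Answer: 1/5014 ≈ 0.00019944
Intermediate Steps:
q = -12 (q = -3 - 9 = -12)
E = -130 (E = 2 - 1*132 = 2 - 132 = -130)
J(w, Z) = -51*Z (J(w, Z) = 3*(-18*Z + Z) = 3*(-17*Z) = -51*Z)
K(k) = k
n(Q, z) = -2 - 51*z
U = 5014 (U = -92 - (-2860 + (-2 - 51*44)) = -92 - (-2860 + (-2 - 2244)) = -92 - (-2860 - 2246) = -92 - 1*(-5106) = -92 + 5106 = 5014)
1/U = 1/5014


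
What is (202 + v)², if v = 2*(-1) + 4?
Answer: 41616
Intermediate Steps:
v = 2 (v = -2 + 4 = 2)
(202 + v)² = (202 + 2)² = 204² = 41616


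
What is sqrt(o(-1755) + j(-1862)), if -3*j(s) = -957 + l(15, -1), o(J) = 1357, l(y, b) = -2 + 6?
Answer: 4*sqrt(942)/3 ≈ 40.923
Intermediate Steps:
l(y, b) = 4
j(s) = 953/3 (j(s) = -(-957 + 4)/3 = -1/3*(-953) = 953/3)
sqrt(o(-1755) + j(-1862)) = sqrt(1357 + 953/3) = sqrt(5024/3) = 4*sqrt(942)/3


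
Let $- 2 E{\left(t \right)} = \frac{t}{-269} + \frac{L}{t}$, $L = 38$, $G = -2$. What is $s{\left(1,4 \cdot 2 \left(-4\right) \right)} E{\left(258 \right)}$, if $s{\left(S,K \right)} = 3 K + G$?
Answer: $- \frac{1380379}{34701} \approx -39.779$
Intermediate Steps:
$E{\left(t \right)} = - \frac{19}{t} + \frac{t}{538}$ ($E{\left(t \right)} = - \frac{\frac{t}{-269} + \frac{38}{t}}{2} = - \frac{t \left(- \frac{1}{269}\right) + \frac{38}{t}}{2} = - \frac{- \frac{t}{269} + \frac{38}{t}}{2} = - \frac{\frac{38}{t} - \frac{t}{269}}{2} = - \frac{19}{t} + \frac{t}{538}$)
$s{\left(S,K \right)} = -2 + 3 K$ ($s{\left(S,K \right)} = 3 K - 2 = -2 + 3 K$)
$s{\left(1,4 \cdot 2 \left(-4\right) \right)} E{\left(258 \right)} = \left(-2 + 3 \cdot 4 \cdot 2 \left(-4\right)\right) \left(- \frac{19}{258} + \frac{1}{538} \cdot 258\right) = \left(-2 + 3 \cdot 8 \left(-4\right)\right) \left(\left(-19\right) \frac{1}{258} + \frac{129}{269}\right) = \left(-2 + 3 \left(-32\right)\right) \left(- \frac{19}{258} + \frac{129}{269}\right) = \left(-2 - 96\right) \frac{28171}{69402} = \left(-98\right) \frac{28171}{69402} = - \frac{1380379}{34701}$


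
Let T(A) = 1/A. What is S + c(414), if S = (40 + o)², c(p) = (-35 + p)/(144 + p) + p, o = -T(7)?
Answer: 54773437/27342 ≈ 2003.3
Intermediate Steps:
o = -⅐ (o = -1/7 = -1*⅐ = -⅐ ≈ -0.14286)
c(p) = p + (-35 + p)/(144 + p) (c(p) = (-35 + p)/(144 + p) + p = p + (-35 + p)/(144 + p))
S = 77841/49 (S = (40 - ⅐)² = (279/7)² = 77841/49 ≈ 1588.6)
S + c(414) = 77841/49 + (-35 + 414² + 145*414)/(144 + 414) = 77841/49 + (-35 + 171396 + 60030)/558 = 77841/49 + (1/558)*231391 = 77841/49 + 231391/558 = 54773437/27342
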